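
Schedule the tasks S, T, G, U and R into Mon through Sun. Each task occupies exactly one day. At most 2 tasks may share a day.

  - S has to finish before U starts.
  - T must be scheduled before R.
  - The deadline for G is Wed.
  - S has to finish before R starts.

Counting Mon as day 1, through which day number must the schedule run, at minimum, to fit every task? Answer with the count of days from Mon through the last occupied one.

The precedence chain requires at least 2 distinct days.
With at most 2 per day and 5 tasks, at least 3 days are needed.
3 works (last occupied day: Wed): for example R=Tue; T=Mon; U=Tue; G=Wed; S=Mon.

3 days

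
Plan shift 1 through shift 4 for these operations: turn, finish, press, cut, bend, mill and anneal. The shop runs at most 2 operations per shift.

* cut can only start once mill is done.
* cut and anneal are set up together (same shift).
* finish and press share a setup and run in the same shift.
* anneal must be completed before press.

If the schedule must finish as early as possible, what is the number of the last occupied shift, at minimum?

shift 4

The precedence chain requires at least 3 distinct shifts.
With at most 2 per shift and 7 operations, at least 4 shifts are needed.
4 works (last occupied shift: shift 4): for example cut in shift 2; turn in shift 1; mill in shift 1; anneal in shift 2; finish in shift 3; press in shift 3; bend in shift 4.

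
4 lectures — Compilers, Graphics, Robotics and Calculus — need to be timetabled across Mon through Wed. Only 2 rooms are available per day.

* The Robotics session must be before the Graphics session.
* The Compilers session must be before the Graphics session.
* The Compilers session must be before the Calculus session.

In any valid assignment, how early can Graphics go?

Precedence pushes Graphics to at least Tue.
Graphics at Tue is achievable: Calculus in Tue; Graphics in Tue; Compilers in Mon; Robotics in Mon.

Tue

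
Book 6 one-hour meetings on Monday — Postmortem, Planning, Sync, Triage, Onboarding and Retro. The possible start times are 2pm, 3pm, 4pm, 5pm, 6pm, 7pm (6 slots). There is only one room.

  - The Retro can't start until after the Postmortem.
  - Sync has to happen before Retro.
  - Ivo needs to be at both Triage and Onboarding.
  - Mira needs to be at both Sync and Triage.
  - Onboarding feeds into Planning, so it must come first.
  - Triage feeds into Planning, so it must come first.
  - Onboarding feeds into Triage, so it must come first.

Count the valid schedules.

Splitting on Postmortem: it can be 2pm (10), 3pm (10), 4pm (9), 5pm (7), 6pm (4). Listing each branch's schedules as (Planning, Sync, Triage, Onboarding, Retro):
Postmortem=2pm: (5pm,6pm,4pm,3pm,7pm) (6pm,3pm,5pm,4pm,7pm) (6pm,4pm,5pm,3pm,7pm) (6pm,5pm,4pm,3pm,7pm) (7pm,3pm,5pm,4pm,6pm) (7pm,3pm,6pm,4pm,5pm) (7pm,3pm,6pm,5pm,4pm) (7pm,4pm,5pm,3pm,6pm) (7pm,4pm,6pm,3pm,5pm) (7pm,5pm,4pm,3pm,6pm) — 10.
Postmortem=3pm: (5pm,6pm,4pm,2pm,7pm) (6pm,2pm,5pm,4pm,7pm) (6pm,4pm,5pm,2pm,7pm) (6pm,5pm,4pm,2pm,7pm) (7pm,2pm,5pm,4pm,6pm) (7pm,2pm,6pm,4pm,5pm) (7pm,2pm,6pm,5pm,4pm) (7pm,4pm,5pm,2pm,6pm) (7pm,4pm,6pm,2pm,5pm) (7pm,5pm,4pm,2pm,6pm) — 10.
Postmortem=4pm: (5pm,6pm,3pm,2pm,7pm) (6pm,2pm,5pm,3pm,7pm) (6pm,3pm,5pm,2pm,7pm) (6pm,5pm,3pm,2pm,7pm) (7pm,2pm,5pm,3pm,6pm) (7pm,2pm,6pm,3pm,5pm) (7pm,3pm,5pm,2pm,6pm) (7pm,3pm,6pm,2pm,5pm) (7pm,5pm,3pm,2pm,6pm) — 9.
Postmortem=5pm: (4pm,6pm,3pm,2pm,7pm) (6pm,2pm,4pm,3pm,7pm) (6pm,3pm,4pm,2pm,7pm) (6pm,4pm,3pm,2pm,7pm) (7pm,2pm,4pm,3pm,6pm) (7pm,3pm,4pm,2pm,6pm) (7pm,4pm,3pm,2pm,6pm) — 7.
Postmortem=6pm: (4pm,5pm,3pm,2pm,7pm) (5pm,2pm,4pm,3pm,7pm) (5pm,3pm,4pm,2pm,7pm) (5pm,4pm,3pm,2pm,7pm) — 4.
Summing: 10 + 10 + 9 + 7 + 4 = 40.

40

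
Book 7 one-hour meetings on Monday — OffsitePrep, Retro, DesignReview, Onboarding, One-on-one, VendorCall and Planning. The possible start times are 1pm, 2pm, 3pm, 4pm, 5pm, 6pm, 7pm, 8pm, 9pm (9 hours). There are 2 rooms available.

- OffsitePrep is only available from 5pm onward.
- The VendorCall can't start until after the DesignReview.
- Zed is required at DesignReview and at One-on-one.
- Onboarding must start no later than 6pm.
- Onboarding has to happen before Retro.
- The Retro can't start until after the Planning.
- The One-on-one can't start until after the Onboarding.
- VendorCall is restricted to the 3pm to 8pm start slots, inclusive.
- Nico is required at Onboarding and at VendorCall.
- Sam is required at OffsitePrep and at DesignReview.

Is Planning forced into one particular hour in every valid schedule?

No

Planning can be 1pm (e.g. Onboarding -> 1pm; VendorCall -> 3pm; Retro -> 2pm; DesignReview -> 2pm; OffsitePrep -> 5pm; Planning -> 1pm; One-on-one -> 3pm) or 2pm (e.g. OffsitePrep in 5pm, Planning in 2pm, DesignReview in 1pm, Onboarding in 1pm, VendorCall in 3pm, Retro in 3pm, One-on-one in 2pm).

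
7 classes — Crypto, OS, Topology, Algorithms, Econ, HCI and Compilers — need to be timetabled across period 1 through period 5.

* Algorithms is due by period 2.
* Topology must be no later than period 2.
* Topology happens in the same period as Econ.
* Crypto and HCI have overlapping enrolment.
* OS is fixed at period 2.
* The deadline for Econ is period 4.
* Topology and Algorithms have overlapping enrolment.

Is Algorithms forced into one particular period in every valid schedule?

Algorithms can be period 1 (e.g. Econ=period 2; OS=period 2; HCI=period 2; Topology=period 2; Compilers=period 1; Algorithms=period 1; Crypto=period 1) or period 2 (e.g. Compilers=period 1, OS=period 2, Crypto=period 1, HCI=period 2, Topology=period 1, Econ=period 1, Algorithms=period 2).

No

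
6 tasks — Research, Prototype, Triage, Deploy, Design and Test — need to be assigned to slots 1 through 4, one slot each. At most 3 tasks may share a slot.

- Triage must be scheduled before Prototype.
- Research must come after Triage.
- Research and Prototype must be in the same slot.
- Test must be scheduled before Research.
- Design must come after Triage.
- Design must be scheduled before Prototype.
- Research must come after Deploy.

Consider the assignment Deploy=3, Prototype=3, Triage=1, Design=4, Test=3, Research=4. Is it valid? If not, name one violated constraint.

At most 3 tasks may share a slot — holds.
Research must come after Deploy — holds.
Design must be scheduled before Prototype — violated.
Test must be scheduled before Research — holds.
Design must come after Triage — holds.
Triage must be scheduled before Prototype — holds.
Research must come after Triage — holds.
Research and Prototype must be in the same slot — violated.

Invalid. Design must be scheduled before Prototype.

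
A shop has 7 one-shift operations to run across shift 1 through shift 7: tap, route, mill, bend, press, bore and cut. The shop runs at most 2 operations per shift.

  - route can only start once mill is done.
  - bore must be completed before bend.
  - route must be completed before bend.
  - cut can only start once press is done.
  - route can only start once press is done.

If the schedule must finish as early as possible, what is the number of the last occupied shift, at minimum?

The precedence chain requires at least 3 distinct shifts.
With at most 2 per shift and 7 operations, at least 4 shifts are needed.
4 works (last occupied shift: shift 4): for example cut -> shift 3, bend -> shift 3, route -> shift 2, tap -> shift 4, press -> shift 1, bore -> shift 2, mill -> shift 1.

4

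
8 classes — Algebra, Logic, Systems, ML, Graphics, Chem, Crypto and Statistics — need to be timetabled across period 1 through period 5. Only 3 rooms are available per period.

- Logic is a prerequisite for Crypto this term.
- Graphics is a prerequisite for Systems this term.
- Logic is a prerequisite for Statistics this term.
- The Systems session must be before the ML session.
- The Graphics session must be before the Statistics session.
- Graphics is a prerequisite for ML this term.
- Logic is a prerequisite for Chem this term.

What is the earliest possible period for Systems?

period 2

Precedence pushes Systems to at least period 2; downstream work caps Systems at period 4.
Systems at period 2 is achievable: Chem in period 2, Systems in period 2, Statistics in period 2, ML in period 3, Algebra in period 1, Graphics in period 1, Crypto in period 3, Logic in period 1.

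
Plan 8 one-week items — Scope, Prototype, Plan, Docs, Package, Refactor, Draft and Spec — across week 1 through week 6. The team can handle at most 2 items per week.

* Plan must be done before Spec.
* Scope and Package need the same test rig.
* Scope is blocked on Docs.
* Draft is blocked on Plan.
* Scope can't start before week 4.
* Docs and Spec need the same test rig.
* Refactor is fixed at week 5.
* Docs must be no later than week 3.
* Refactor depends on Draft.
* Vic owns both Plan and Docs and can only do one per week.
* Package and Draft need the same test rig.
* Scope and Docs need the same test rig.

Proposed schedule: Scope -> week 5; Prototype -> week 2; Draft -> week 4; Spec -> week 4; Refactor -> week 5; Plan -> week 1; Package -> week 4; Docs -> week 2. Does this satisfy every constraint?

Invalid. Package and Draft need the same test rig.

Refactor is fixed at week 5 — holds.
Scope and Docs need the same test rig — holds.
Package and Draft need the same test rig — violated.
Docs must be no later than week 3 — holds.
Docs and Spec need the same test rig — holds.
Draft is blocked on Plan — holds.
The team can handle at most 2 items per week — violated.
Refactor depends on Draft — holds.
Vic owns both Plan and Docs and can only do one per week — holds.
Scope can't start before week 4 — holds.
Scope is blocked on Docs — holds.
Scope and Package need the same test rig — holds.
Plan must be done before Spec — holds.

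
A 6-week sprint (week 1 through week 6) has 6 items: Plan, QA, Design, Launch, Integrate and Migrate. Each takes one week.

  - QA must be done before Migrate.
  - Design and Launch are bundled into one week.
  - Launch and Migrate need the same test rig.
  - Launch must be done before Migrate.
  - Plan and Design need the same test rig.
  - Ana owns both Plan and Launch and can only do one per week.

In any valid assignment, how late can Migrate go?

Precedence pushes Migrate to at least week 2.
Migrate at week 6 is achievable: Migrate=week 6, QA=week 1, Plan=week 2, Design=week 1, Integrate=week 1, Launch=week 1.

week 6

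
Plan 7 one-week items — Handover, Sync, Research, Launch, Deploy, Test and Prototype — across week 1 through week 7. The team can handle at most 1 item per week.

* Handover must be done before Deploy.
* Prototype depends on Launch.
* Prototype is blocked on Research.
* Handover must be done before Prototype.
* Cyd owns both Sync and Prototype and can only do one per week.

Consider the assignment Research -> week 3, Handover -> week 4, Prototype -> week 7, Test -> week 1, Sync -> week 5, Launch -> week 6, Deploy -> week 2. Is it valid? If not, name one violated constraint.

The team can handle at most 1 item per week — holds.
Cyd owns both Sync and Prototype and can only do one per week — holds.
Prototype depends on Launch — holds.
Handover must be done before Prototype — holds.
Prototype is blocked on Research — holds.
Handover must be done before Deploy — violated.

No. Handover must be done before Deploy is not satisfied.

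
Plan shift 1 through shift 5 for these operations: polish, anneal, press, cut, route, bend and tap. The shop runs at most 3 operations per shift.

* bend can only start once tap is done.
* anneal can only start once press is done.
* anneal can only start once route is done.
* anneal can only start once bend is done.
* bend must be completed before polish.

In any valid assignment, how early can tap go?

shift 1

Downstream work caps tap at shift 3.
tap at shift 1 is achievable: anneal in shift 3, bend in shift 2, press in shift 1, polish in shift 3, tap in shift 1, route in shift 1, cut in shift 2.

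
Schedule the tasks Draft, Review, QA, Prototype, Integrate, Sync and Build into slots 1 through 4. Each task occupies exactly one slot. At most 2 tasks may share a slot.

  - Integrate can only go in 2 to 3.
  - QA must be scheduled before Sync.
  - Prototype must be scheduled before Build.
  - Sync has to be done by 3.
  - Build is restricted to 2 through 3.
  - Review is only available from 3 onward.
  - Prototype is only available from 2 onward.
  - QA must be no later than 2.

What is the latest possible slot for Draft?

Draft at 4 is achievable: Review in 4; Prototype in 2; Build in 3; Sync in 3; Integrate in 2; QA in 1; Draft in 4.

4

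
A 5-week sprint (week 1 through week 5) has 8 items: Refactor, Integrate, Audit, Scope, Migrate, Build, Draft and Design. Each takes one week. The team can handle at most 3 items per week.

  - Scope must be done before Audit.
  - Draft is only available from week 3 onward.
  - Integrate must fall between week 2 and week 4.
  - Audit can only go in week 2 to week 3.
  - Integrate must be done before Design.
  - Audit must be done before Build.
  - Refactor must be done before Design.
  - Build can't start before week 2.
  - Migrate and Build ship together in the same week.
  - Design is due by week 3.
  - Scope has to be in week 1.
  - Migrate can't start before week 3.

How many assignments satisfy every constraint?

Splitting on Refactor: it can be week 1 (14), week 2 (14). Listing each branch's schedules as (Integrate, Audit, Scope, Migrate, Build, Draft, Design) by week number:
Refactor=week 1: (2,2,1,3,3,4,3) (2,2,1,3,3,5,3) (2,2,1,4,4,3,3) (2,2,1,4,4,4,3) (2,2,1,4,4,5,3) (2,2,1,5,5,3,3) (2,2,1,5,5,4,3) (2,2,1,5,5,5,3) (2,3,1,4,4,3,3) (2,3,1,4,4,4,3) (2,3,1,4,4,5,3) (2,3,1,5,5,3,3) (2,3,1,5,5,4,3) (2,3,1,5,5,5,3) — 14.
Refactor=week 2: (2,2,1,3,3,4,3) (2,2,1,3,3,5,3) (2,2,1,4,4,3,3) (2,2,1,4,4,4,3) (2,2,1,4,4,5,3) (2,2,1,5,5,3,3) (2,2,1,5,5,4,3) (2,2,1,5,5,5,3) (2,3,1,4,4,3,3) (2,3,1,4,4,4,3) (2,3,1,4,4,5,3) (2,3,1,5,5,3,3) (2,3,1,5,5,4,3) (2,3,1,5,5,5,3) — 14.
Summing: 14 + 14 = 28.

28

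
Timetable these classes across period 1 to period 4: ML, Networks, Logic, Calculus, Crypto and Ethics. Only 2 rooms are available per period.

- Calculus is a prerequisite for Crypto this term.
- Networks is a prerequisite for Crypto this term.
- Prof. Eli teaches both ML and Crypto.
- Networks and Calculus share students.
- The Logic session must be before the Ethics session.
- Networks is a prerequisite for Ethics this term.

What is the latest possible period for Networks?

Downstream work caps Networks at period 3.
Networks at period 3 is achievable: Networks -> period 3; Ethics -> period 4; Logic -> period 1; ML -> period 2; Crypto -> period 4; Calculus -> period 1.

period 3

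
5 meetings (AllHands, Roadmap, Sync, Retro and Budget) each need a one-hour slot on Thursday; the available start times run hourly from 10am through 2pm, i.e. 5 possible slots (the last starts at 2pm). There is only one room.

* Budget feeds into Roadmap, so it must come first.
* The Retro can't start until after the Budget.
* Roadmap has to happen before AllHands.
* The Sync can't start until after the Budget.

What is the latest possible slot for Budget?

10am

Downstream work caps Budget at 12pm.
Budget at 10am is achievable: Roadmap -> 11am, Budget -> 10am, AllHands -> 12pm, Retro -> 2pm, Sync -> 1pm.
Nothing later works — the capacity limit rule out every slot after 10am.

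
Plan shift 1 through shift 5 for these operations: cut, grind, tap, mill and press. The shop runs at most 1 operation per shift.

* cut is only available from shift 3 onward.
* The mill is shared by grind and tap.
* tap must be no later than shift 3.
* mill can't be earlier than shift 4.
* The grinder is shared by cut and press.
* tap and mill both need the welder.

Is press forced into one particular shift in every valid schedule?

press can be shift 1 (e.g. mill -> shift 4, grind -> shift 5, tap -> shift 2, press -> shift 1, cut -> shift 3) or shift 2 (e.g. grind=shift 5, mill=shift 4, cut=shift 3, tap=shift 1, press=shift 2).

No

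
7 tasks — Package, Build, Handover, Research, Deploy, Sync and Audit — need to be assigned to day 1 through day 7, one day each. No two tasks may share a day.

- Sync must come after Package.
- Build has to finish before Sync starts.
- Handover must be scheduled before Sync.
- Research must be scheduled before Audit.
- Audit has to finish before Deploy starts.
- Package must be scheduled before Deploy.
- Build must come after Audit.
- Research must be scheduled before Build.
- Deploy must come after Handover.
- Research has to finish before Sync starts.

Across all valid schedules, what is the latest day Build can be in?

Precedence pushes Build to at least day 3; downstream work caps Build at day 6.
Build at day 6 is achievable: Audit in day 2; Deploy in day 5; Sync in day 7; Package in day 3; Build in day 6; Handover in day 4; Research in day 1.

day 6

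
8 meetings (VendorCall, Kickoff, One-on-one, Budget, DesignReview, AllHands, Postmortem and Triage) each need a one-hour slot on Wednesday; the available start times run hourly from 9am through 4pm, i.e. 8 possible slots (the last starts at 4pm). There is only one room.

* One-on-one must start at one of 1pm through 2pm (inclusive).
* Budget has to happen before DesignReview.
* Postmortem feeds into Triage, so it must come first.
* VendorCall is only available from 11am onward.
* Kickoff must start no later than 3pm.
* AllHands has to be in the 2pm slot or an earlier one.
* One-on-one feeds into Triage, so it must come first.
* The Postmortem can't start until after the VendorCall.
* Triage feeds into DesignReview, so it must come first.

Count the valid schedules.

40

Splitting on VendorCall: it can be 11am (28), 12pm (12). Listing each branch's schedules as (Kickoff, One-on-one, Budget, DesignReview, AllHands, Postmortem, Triage):
VendorCall=11am: (9am,1pm,10am,4pm,12pm,2pm,3pm) (9am,1pm,10am,4pm,2pm,12pm,3pm) (9am,1pm,12pm,4pm,10am,2pm,3pm) (9am,1pm,2pm,4pm,10am,12pm,3pm) (9am,1pm,3pm,4pm,10am,12pm,2pm) (9am,2pm,10am,4pm,12pm,1pm,3pm) (9am,2pm,10am,4pm,1pm,12pm,3pm) (9am,2pm,12pm,4pm,10am,1pm,3pm) (9am,2pm,1pm,4pm,10am,12pm,3pm) (10am,1pm,9am,4pm,12pm,2pm,3pm) (10am,1pm,9am,4pm,2pm,12pm,3pm) (10am,1pm,12pm,4pm,9am,2pm,3pm) (10am,1pm,2pm,4pm,9am,12pm,3pm) (10am,1pm,3pm,4pm,9am,12pm,2pm) (10am,2pm,9am,4pm,12pm,1pm,3pm) (10am,2pm,9am,4pm,1pm,12pm,3pm) (10am,2pm,12pm,4pm,9am,1pm,3pm) (10am,2pm,1pm,4pm,9am,12pm,3pm) (12pm,1pm,9am,4pm,10am,2pm,3pm) (12pm,1pm,10am,4pm,9am,2pm,3pm) (12pm,2pm,9am,4pm,10am,1pm,3pm) (12pm,2pm,10am,4pm,9am,1pm,3pm) (1pm,2pm,9am,4pm,10am,12pm,3pm) (1pm,2pm,10am,4pm,9am,12pm,3pm) (2pm,1pm,9am,4pm,10am,12pm,3pm) (2pm,1pm,10am,4pm,9am,12pm,3pm) (3pm,1pm,9am,4pm,10am,12pm,2pm) (3pm,1pm,10am,4pm,9am,12pm,2pm) — 28.
VendorCall=12pm: (9am,1pm,10am,4pm,11am,2pm,3pm) (9am,1pm,11am,4pm,10am,2pm,3pm) (9am,2pm,10am,4pm,11am,1pm,3pm) (9am,2pm,11am,4pm,10am,1pm,3pm) (10am,1pm,9am,4pm,11am,2pm,3pm) (10am,1pm,11am,4pm,9am,2pm,3pm) (10am,2pm,9am,4pm,11am,1pm,3pm) (10am,2pm,11am,4pm,9am,1pm,3pm) (11am,1pm,9am,4pm,10am,2pm,3pm) (11am,1pm,10am,4pm,9am,2pm,3pm) (11am,2pm,9am,4pm,10am,1pm,3pm) (11am,2pm,10am,4pm,9am,1pm,3pm) — 12.
Summing: 28 + 12 = 40.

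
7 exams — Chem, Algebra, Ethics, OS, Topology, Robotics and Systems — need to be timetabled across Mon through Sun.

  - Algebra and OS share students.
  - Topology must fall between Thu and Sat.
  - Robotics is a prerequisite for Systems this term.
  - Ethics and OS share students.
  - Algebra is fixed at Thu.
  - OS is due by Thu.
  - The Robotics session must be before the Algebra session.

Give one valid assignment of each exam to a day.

Chem in Mon, Systems in Tue, Robotics in Mon, Algebra in Thu, Ethics in Tue, Topology in Thu, OS in Mon

Checking: Robotics(Mon) before Algebra(Thu); Robotics(Mon) before Systems(Tue); Ethics(Tue) != OS(Mon); Algebra(Thu) != OS(Mon); Topology=Thu in [Thu,Sat]; Algebra=Thu in [Thu,Thu]; OS=Mon in [Mon,Thu].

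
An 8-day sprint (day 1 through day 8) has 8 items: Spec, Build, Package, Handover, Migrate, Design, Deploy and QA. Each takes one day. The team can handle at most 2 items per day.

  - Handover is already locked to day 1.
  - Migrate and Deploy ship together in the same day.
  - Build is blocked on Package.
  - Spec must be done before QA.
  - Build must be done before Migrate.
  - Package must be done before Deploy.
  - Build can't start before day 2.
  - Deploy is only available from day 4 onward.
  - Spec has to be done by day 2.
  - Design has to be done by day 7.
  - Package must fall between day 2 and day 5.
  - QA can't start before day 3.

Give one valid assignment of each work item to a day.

Package in day 2, Design in day 2, Spec in day 1, Deploy in day 4, Handover in day 1, Migrate in day 4, Build in day 3, QA in day 3

Checking: Build(day 3) before Migrate(day 4); Package(day 2) before Build(day 3); Package(day 2) before Deploy(day 4); Spec(day 1) before QA(day 3); Migrate = Deploy = day 4; Deploy=day 4 in [day 4,day 8]; Spec=day 1 in [day 1,day 2]; Design=day 2 in [day 1,day 7]; Build=day 3 in [day 2,day 8]; Handover=day 1 in [day 1,day 1]; QA=day 3 in [day 3,day 8]; Package=day 2 in [day 2,day 5]; max 2 per day (cap 2).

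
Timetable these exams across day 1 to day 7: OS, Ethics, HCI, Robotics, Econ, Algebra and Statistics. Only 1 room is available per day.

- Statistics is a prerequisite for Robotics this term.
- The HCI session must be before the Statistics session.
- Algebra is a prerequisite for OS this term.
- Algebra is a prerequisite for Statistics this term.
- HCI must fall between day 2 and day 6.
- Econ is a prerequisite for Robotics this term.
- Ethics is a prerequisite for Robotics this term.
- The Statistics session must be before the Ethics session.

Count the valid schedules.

Splitting on Ethics: it can be day 4 (3), day 5 (13), day 6 (17). Listing each branch's schedules as (OS, HCI, Robotics, Econ, Algebra, Statistics) by day number:
Ethics=day 4: (5,2,7,6,1,3) (6,2,7,5,1,3) (7,2,6,5,1,3) — 3.
Ethics=day 5: (2,3,7,6,1,4) (3,2,7,6,1,4) (4,2,7,6,1,3) (6,2,7,1,3,4) (6,2,7,3,1,4) (6,2,7,4,1,3) (6,3,7,1,2,4) (6,3,7,2,1,4) (7,2,6,1,3,4) (7,2,6,3,1,4) (7,2,6,4,1,3) (7,3,6,1,2,4) (7,3,6,2,1,4) — 13.
Ethics=day 6: (2,3,7,4,1,5) (2,3,7,5,1,4) (2,4,7,3,1,5) (3,2,7,4,1,5) (3,2,7,5,1,4) (3,4,7,1,2,5) (3,4,7,2,1,5) (4,2,7,1,3,5) (4,2,7,3,1,5) (4,2,7,5,1,3) (4,3,7,1,2,5) (4,3,7,2,1,5) (5,2,7,1,3,4) (5,2,7,3,1,4) (5,2,7,4,1,3) (5,3,7,1,2,4) (5,3,7,2,1,4) — 17.
Summing: 3 + 13 + 17 = 33.

33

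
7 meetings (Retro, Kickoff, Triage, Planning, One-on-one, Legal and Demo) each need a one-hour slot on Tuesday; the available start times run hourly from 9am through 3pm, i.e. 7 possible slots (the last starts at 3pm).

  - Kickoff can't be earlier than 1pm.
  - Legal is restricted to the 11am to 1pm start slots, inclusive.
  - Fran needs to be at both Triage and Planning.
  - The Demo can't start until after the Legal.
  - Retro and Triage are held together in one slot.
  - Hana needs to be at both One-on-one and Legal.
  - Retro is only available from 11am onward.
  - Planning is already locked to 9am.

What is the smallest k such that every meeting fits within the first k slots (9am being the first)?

The precedence chain requires at least 2 distinct slots.
Kickoff can't be placed before 1pm — that is slot 5 counting from 9am — so the schedule must run through at least 5 slots.
5 works (last occupied slot: 1pm): for example Demo=12pm, Legal=11am, Retro=11am, Kickoff=1pm, Planning=9am, Triage=11am, One-on-one=9am.

5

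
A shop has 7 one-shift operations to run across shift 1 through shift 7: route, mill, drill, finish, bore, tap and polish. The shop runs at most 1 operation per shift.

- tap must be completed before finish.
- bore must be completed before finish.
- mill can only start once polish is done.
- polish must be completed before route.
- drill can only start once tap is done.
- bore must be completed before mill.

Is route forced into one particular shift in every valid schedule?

No

route can be shift 2 (e.g. mill in shift 4; tap in shift 5; drill in shift 7; polish in shift 1; route in shift 2; bore in shift 3; finish in shift 6) or shift 3 (e.g. polish=shift 2; bore=shift 1; tap=shift 5; route=shift 3; mill=shift 4; finish=shift 6; drill=shift 7).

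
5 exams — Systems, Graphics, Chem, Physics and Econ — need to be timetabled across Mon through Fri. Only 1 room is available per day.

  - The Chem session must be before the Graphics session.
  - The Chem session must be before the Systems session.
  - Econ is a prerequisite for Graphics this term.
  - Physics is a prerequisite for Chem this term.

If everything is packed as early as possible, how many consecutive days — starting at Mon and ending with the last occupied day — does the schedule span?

5 days

The precedence chain requires at least 3 distinct days.
With at most 1 per day and 5 exams, at least 5 days are needed.
5 works (last occupied day: Fri): for example Physics=Mon; Graphics=Thu; Chem=Tue; Systems=Fri; Econ=Wed.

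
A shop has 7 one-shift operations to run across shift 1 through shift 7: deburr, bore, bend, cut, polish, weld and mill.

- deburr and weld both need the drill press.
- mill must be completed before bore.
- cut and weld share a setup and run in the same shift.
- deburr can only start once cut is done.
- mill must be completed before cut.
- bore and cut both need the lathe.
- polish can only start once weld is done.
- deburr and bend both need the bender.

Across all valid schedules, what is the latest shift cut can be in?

shift 6

Precedence pushes cut to at least shift 2; downstream work caps cut at shift 6.
cut at shift 6 is achievable: mill in shift 1; cut in shift 6; polish in shift 7; bore in shift 2; bend in shift 1; weld in shift 6; deburr in shift 7.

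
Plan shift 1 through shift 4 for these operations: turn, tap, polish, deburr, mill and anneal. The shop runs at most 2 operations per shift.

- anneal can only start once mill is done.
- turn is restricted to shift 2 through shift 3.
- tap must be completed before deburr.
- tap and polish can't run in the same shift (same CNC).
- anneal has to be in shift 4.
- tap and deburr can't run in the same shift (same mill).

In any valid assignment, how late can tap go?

shift 3

Downstream work caps tap at shift 3.
tap at shift 3 is achievable: tap -> shift 3; deburr -> shift 4; turn -> shift 2; anneal -> shift 4; mill -> shift 1; polish -> shift 1.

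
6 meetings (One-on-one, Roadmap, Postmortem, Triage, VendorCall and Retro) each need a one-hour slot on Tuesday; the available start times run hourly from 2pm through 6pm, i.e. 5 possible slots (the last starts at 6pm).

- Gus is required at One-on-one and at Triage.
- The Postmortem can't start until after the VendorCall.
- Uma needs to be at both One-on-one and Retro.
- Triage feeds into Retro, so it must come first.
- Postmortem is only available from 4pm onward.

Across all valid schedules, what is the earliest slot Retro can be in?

3pm

Precedence pushes Retro to at least 3pm.
Retro at 3pm is achievable: Triage -> 2pm; Roadmap -> 2pm; Retro -> 3pm; Postmortem -> 4pm; One-on-one -> 4pm; VendorCall -> 2pm.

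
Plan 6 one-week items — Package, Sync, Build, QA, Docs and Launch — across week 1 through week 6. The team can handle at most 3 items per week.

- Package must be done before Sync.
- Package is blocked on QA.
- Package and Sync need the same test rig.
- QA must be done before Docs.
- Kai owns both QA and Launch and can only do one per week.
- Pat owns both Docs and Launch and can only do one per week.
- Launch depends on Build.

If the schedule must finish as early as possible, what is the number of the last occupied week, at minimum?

The precedence chain requires at least 3 distinct weeks.
With at most 3 per week and 6 work items, at least 2 weeks are needed.
3 works (last occupied week: week 3): for example Launch -> week 3, Package -> week 2, QA -> week 1, Sync -> week 3, Build -> week 1, Docs -> week 2.

3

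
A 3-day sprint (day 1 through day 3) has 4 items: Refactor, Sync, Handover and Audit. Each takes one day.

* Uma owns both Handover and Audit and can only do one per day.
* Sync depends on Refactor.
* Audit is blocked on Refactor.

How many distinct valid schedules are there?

10

Splitting on Refactor: it can be day 1 (8), day 2 (2). Listing each branch's schedules as (Sync, Handover, Audit) by day number:
Refactor=day 1: (2,1,2) (2,1,3) (2,2,3) (2,3,2) (3,1,2) (3,1,3) (3,2,3) (3,3,2) — 8.
Refactor=day 2: (3,1,3) (3,2,3) — 2.
Summing: 8 + 2 = 10.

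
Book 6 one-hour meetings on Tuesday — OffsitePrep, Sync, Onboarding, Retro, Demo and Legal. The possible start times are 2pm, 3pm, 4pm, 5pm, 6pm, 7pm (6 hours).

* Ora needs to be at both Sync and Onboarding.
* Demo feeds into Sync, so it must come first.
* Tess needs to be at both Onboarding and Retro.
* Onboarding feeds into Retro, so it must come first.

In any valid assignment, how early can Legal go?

2pm

Legal at 2pm is achievable: Retro=3pm; Onboarding=2pm; Legal=2pm; OffsitePrep=2pm; Demo=2pm; Sync=3pm.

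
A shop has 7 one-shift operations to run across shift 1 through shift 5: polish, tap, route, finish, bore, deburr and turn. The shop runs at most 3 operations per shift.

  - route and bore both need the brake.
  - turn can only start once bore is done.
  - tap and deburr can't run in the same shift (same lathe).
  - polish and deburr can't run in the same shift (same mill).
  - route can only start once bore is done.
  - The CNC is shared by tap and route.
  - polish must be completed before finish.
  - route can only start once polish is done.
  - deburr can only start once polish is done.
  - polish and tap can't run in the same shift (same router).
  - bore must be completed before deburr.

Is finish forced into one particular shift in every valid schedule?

finish can be shift 2 (e.g. tap in shift 3, polish in shift 1, finish in shift 2, deburr in shift 2, bore in shift 1, turn in shift 3, route in shift 2) or shift 3 (e.g. tap in shift 3, deburr in shift 2, polish in shift 1, route in shift 2, turn in shift 2, bore in shift 1, finish in shift 3).

No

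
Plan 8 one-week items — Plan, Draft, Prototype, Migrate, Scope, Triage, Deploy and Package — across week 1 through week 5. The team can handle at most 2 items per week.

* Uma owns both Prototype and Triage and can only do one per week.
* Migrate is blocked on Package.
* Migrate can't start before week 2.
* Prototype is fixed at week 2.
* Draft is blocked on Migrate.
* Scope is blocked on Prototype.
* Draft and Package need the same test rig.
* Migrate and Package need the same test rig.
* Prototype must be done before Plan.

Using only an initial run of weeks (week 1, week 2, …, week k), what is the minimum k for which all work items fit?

The precedence chain requires at least 3 distinct weeks.
With at most 2 per week and 8 work items, at least 4 weeks are needed.
4 works (last occupied week: week 4): for example Scope=week 4, Prototype=week 2, Triage=week 1, Migrate=week 2, Plan=week 3, Deploy=week 4, Package=week 1, Draft=week 3.

4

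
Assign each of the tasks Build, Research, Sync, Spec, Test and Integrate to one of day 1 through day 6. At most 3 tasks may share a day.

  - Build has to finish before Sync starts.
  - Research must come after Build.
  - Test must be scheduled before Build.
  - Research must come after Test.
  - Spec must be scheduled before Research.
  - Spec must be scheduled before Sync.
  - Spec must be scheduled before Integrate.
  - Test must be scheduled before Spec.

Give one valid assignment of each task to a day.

Build=day 2; Spec=day 2; Integrate=day 3; Test=day 1; Research=day 3; Sync=day 3

Checking: Spec(day 2) before Research(day 3); Spec(day 2) before Integrate(day 3); Spec(day 2) before Sync(day 3); Test(day 1) before Build(day 2); Build(day 2) before Research(day 3); Test(day 1) before Spec(day 2); Build(day 2) before Sync(day 3); Test(day 1) before Research(day 3); max 3 per day (cap 3).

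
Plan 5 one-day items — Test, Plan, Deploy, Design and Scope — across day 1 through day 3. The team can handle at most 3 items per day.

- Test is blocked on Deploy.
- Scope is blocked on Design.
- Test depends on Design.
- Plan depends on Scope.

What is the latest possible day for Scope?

Precedence pushes Scope to at least day 2; downstream work caps Scope at day 2.
Scope at day 2 is achievable: Scope -> day 2, Plan -> day 3, Deploy -> day 1, Design -> day 1, Test -> day 2.

day 2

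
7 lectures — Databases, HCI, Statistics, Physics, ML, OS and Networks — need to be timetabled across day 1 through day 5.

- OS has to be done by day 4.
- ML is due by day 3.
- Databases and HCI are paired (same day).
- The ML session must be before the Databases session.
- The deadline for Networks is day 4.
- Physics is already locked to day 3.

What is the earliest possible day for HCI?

HCI must be in the same day as Databases, which can't be before day 2, so HCI is at least day 2.
HCI at day 2 is achievable: HCI=day 2, Statistics=day 1, OS=day 1, Databases=day 2, Physics=day 3, Networks=day 1, ML=day 1.

day 2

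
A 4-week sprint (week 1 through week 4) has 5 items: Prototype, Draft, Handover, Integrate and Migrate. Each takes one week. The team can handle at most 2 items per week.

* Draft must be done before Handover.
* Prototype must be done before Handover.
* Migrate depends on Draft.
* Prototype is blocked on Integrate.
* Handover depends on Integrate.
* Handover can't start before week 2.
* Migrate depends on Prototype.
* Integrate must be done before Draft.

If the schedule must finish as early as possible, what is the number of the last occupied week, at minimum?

The precedence chain requires at least 3 distinct weeks.
With at most 2 per week and 5 work items, at least 3 weeks are needed.
3 works (last occupied week: week 3): for example Prototype=week 2, Integrate=week 1, Draft=week 2, Handover=week 3, Migrate=week 3.

week 3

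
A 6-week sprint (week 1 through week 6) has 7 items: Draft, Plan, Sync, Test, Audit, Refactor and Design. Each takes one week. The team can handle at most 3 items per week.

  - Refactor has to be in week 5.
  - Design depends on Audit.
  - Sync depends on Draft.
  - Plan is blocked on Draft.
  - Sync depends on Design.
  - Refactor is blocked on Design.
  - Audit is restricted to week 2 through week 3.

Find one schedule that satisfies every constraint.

Audit=week 2; Sync=week 4; Refactor=week 5; Plan=week 2; Test=week 1; Draft=week 1; Design=week 3

Checking: Draft(week 1) before Plan(week 2); Design(week 3) before Refactor(week 5); Draft(week 1) before Sync(week 4); Audit(week 2) before Design(week 3); Design(week 3) before Sync(week 4); Audit=week 2 in [week 2,week 3]; Refactor=week 5 in [week 5,week 5]; max 2 per week (cap 3).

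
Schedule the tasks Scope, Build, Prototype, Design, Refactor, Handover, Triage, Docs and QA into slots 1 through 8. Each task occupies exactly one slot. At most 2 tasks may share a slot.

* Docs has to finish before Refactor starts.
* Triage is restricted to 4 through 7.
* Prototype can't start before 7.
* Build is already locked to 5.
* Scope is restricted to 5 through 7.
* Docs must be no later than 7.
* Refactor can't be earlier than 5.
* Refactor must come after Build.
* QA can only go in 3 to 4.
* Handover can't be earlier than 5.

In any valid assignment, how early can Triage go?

Triage is available from 4; Triage's own window allows nothing later than 7.
Triage at 4 is achievable: Handover=6, Prototype=7, Docs=1, Build=5, Scope=5, Refactor=6, Design=1, QA=3, Triage=4.

4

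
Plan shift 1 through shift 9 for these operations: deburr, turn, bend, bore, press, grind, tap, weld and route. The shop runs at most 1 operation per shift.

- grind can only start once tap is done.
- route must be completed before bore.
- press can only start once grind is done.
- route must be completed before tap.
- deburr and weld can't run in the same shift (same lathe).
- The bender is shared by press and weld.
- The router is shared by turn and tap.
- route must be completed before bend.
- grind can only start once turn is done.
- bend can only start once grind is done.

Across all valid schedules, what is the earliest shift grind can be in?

shift 4

Precedence pushes grind to at least shift 3; downstream work caps grind at shift 8.
grind at shift 4 is achievable: tap -> shift 2; weld -> shift 9; grind -> shift 4; bore -> shift 6; turn -> shift 3; bend -> shift 5; deburr -> shift 8; route -> shift 1; press -> shift 7.
Nothing earlier works — the conflict and capacity constraints rule out every shift before shift 4.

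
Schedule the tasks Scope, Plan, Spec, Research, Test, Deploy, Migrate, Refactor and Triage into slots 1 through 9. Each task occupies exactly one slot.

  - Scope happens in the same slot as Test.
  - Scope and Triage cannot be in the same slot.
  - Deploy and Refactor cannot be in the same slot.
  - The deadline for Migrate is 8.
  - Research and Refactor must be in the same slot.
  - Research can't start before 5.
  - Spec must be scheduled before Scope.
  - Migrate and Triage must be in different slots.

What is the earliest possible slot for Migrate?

1

Migrate's own window allows nothing later than 8.
Migrate at 1 is achievable: Triage -> 3, Plan -> 1, Migrate -> 1, Refactor -> 5, Spec -> 1, Test -> 2, Research -> 5, Scope -> 2, Deploy -> 1.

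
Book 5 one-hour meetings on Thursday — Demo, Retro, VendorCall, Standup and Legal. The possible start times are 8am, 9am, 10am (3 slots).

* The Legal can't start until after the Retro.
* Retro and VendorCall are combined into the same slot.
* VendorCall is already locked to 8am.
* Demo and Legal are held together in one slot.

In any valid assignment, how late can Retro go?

Retro must be in the same slot as VendorCall, which can't be after 8am, so Retro is at most 8am.
Retro at 8am is achievable: Demo -> 9am, Standup -> 8am, Retro -> 8am, VendorCall -> 8am, Legal -> 9am.

8am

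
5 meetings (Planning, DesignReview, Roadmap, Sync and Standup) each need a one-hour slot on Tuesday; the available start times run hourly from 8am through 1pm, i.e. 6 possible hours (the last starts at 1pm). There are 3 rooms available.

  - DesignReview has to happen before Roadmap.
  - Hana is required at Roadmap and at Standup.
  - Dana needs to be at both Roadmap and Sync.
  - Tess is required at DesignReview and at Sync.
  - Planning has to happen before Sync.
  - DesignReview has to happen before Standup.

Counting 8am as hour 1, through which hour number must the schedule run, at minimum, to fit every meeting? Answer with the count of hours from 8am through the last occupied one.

3

The precedence chain requires at least 2 distinct hours.
With at most 3 per hour and 5 meetings, at least 2 hours are needed.
Could 2 hours be enough, i.e. nothing placed later than 9am? No: Standup must come after DesignReview (at 8am or later) → {9am}; DesignReview must come before Standup (at 9am or earlier) → {8am}; Roadmap must come after DesignReview (at 8am or later) → {9am}; Standup can't share with Roadmap (9am) → nothing is left.
So 2 hours is not enough.
3 works (last occupied hour: 10am): for example DesignReview=8am; Roadmap=9am; Planning=8am; Standup=10am; Sync=10am.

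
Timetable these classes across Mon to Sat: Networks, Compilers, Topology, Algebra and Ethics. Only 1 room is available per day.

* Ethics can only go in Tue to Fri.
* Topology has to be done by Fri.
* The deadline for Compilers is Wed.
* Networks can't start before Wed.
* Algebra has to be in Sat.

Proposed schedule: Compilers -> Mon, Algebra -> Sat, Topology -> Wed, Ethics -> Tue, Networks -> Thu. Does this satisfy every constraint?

Networks can't start before Wed — holds.
Only 1 room is available per day — holds.
The deadline for Compilers is Wed — holds.
Topology has to be done by Fri — holds.
Algebra has to be in Sat — holds.
Ethics can only go in Tue to Fri — holds.

Yes, all constraints hold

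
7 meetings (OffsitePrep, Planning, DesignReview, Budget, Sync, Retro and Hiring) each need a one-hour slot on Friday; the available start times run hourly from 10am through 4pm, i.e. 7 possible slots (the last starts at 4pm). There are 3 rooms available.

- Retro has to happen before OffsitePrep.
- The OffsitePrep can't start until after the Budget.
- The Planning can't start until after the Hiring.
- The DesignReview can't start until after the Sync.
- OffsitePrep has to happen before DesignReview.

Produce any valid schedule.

OffsitePrep in 11am; Budget in 10am; Planning in 11am; Retro in 10am; Hiring in 10am; Sync in 11am; DesignReview in 12pm

Checking: Budget(10am) before OffsitePrep(11am); OffsitePrep(11am) before DesignReview(12pm); Retro(10am) before OffsitePrep(11am); Sync(11am) before DesignReview(12pm); Hiring(10am) before Planning(11am); max 3 per slot (cap 3).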